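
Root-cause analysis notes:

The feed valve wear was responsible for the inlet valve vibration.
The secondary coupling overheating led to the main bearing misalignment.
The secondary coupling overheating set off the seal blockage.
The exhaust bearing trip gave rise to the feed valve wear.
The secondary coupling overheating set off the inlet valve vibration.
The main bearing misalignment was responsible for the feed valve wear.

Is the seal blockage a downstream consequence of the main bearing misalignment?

The main bearing misalignment leads to the feed valve wear, the inlet valve vibration; the seal blockage is not among them.

No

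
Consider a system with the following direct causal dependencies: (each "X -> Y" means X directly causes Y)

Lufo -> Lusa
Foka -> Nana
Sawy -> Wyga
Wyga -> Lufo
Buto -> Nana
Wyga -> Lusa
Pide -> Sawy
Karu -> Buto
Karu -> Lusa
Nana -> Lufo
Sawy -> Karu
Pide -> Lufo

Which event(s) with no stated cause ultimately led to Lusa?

Tracing upstream from Lusa: Lusa ← Lufo ← Nana ← Foka.
A separate upstream branch: Lusa ← Lufo ← Pide.
Each of those chain origins has no stated cause.

Foka, Pide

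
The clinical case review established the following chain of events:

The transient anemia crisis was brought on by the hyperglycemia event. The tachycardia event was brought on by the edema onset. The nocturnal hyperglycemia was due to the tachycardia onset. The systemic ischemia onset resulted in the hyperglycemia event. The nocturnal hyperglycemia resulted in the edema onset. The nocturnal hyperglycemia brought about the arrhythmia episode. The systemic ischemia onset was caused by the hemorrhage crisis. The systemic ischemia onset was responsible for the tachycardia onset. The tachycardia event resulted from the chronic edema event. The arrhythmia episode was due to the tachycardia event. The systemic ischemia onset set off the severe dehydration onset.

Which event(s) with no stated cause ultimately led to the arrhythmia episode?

Tracing upstream from the arrhythmia episode: the arrhythmia episode ← the nocturnal hyperglycemia ← the tachycardia onset ← the systemic ischemia onset ← the hemorrhage crisis.
A separate upstream branch: the arrhythmia episode ← the tachycardia event ← the chronic edema event.
Each of those chain origins has no stated cause.

the chronic edema event, the hemorrhage crisis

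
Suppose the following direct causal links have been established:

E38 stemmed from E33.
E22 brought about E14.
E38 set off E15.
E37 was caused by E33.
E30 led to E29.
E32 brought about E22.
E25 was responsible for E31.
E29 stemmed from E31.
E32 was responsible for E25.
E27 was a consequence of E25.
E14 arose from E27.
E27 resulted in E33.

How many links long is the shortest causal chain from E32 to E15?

5

Shortest chain: E32 → E25 → E27 → E33 → E38 → E15.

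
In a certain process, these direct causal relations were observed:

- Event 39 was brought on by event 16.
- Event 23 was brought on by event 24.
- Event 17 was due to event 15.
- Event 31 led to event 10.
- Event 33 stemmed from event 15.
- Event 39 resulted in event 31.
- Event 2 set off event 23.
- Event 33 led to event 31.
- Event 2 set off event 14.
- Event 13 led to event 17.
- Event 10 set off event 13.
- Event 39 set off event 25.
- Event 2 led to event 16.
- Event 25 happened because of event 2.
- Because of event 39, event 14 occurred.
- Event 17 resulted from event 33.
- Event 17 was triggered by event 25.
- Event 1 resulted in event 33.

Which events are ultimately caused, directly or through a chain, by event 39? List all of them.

Direct effects: event 31, event 14, event 25.
2 steps out: event 10, event 17.
3 steps out: event 13.
Not reachable from it: event 15, event 2, event 16, event 24, event 23, event 1, event 33.

event 10, event 13, event 14, event 17, event 25, event 31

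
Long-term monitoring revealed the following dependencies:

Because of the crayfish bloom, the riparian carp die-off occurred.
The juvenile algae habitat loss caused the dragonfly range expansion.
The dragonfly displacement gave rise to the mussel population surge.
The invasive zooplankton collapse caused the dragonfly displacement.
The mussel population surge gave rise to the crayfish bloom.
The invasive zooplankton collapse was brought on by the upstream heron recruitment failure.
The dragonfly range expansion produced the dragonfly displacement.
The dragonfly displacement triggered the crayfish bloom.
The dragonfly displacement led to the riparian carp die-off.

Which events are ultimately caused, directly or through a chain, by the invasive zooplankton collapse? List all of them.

Direct effects: the dragonfly displacement.
2 steps out: the mussel population surge, the crayfish bloom, the riparian carp die-off.
Not reachable from it: the juvenile algae habitat loss, the upstream heron recruitment failure, the dragonfly range expansion.

the crayfish bloom, the dragonfly displacement, the mussel population surge, the riparian carp die-off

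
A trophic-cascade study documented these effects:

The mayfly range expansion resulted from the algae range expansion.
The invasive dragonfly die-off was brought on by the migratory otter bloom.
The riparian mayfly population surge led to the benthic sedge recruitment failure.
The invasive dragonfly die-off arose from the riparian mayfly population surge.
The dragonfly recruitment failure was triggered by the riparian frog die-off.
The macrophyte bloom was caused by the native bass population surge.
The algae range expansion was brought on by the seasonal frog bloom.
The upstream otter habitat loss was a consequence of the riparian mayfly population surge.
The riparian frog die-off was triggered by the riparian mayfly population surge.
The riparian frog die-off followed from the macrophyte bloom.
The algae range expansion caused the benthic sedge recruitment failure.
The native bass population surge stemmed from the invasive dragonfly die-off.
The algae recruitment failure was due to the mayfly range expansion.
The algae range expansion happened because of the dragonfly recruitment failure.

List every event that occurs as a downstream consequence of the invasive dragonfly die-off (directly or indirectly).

the algae range expansion, the algae recruitment failure, the benthic sedge recruitment failure, the dragonfly recruitment failure, the macrophyte bloom, the mayfly range expansion, the native bass population surge, the riparian frog die-off

Direct effects: the native bass population surge.
2 steps out: the macrophyte bloom.
3 steps out: the riparian frog die-off.
4 steps out: the dragonfly recruitment failure.
5 steps out: the algae range expansion.
6 steps out: the mayfly range expansion, the benthic sedge recruitment failure.
7 steps out: the algae recruitment failure.
Not reachable from it: the seasonal frog bloom, the riparian mayfly population surge, the migratory otter bloom, the upstream otter habitat loss.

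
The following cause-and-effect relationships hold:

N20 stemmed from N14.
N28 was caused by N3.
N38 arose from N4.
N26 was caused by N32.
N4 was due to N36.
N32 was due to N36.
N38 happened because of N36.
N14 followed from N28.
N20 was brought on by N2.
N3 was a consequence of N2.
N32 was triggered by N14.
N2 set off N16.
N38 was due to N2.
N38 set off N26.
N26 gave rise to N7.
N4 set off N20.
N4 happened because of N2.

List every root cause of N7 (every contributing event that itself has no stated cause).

N2, N36

Tracing upstream from N7: N7 ← N26 ← N38 ← N2.
A separate upstream branch: N7 ← N26 ← N38 ← N36.
Each of those chain origins has no stated cause.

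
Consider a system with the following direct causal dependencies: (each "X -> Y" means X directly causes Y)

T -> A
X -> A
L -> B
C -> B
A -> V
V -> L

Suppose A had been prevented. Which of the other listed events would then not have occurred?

Downstream of A: V, L, B.
Of those, still caused via another path: B.
The remainder have no surviving cause.

L, V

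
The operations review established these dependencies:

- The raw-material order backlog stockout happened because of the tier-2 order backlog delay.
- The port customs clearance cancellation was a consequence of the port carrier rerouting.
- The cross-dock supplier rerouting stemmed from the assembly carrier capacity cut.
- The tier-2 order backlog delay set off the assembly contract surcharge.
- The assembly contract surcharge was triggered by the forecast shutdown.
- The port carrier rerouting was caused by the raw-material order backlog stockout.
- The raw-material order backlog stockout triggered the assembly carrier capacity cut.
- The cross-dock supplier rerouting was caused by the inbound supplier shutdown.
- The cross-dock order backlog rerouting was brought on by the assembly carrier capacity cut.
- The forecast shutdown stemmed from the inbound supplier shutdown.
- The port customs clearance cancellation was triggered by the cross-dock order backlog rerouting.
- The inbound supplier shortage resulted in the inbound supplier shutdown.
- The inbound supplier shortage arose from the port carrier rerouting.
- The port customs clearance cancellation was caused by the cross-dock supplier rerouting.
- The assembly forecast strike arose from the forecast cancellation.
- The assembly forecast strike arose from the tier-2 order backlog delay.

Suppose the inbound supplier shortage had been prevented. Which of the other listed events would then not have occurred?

the forecast shutdown, the inbound supplier shutdown

Downstream of the inbound supplier shortage: the inbound supplier shutdown, the cross-dock supplier rerouting, the forecast shutdown, the port customs clearance cancellation, the assembly contract surcharge.
Of those, still caused via another path: the cross-dock supplier rerouting, the port customs clearance cancellation, the assembly contract surcharge.
The remainder have no surviving cause.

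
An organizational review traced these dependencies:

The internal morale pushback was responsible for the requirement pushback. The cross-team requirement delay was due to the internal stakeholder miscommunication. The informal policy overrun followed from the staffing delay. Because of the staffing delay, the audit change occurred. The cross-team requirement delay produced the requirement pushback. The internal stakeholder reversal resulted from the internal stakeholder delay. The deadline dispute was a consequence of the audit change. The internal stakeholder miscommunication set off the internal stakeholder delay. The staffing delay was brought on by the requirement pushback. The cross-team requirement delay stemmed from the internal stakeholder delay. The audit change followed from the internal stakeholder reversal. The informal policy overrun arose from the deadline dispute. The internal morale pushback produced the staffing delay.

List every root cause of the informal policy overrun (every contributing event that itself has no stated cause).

the internal morale pushback, the internal stakeholder miscommunication

Tracing upstream from the informal policy overrun: the informal policy overrun ← the staffing delay ← the requirement pushback ← the cross-team requirement delay ← the internal stakeholder miscommunication.
A separate upstream branch: the informal policy overrun ← the staffing delay ← the internal morale pushback.
Each of those chain origins has no stated cause.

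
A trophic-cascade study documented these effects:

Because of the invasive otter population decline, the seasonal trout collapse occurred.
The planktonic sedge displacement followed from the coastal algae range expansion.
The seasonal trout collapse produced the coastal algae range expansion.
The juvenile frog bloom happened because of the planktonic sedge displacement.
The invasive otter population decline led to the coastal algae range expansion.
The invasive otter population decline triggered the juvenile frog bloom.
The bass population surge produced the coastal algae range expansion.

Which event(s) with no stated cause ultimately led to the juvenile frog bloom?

Tracing upstream from the juvenile frog bloom: the juvenile frog bloom ← the invasive otter population decline.
A separate upstream branch: the juvenile frog bloom ← the planktonic sedge displacement ← the coastal algae range expansion ← the bass population surge.
Each of those chain origins has no stated cause.

the bass population surge, the invasive otter population decline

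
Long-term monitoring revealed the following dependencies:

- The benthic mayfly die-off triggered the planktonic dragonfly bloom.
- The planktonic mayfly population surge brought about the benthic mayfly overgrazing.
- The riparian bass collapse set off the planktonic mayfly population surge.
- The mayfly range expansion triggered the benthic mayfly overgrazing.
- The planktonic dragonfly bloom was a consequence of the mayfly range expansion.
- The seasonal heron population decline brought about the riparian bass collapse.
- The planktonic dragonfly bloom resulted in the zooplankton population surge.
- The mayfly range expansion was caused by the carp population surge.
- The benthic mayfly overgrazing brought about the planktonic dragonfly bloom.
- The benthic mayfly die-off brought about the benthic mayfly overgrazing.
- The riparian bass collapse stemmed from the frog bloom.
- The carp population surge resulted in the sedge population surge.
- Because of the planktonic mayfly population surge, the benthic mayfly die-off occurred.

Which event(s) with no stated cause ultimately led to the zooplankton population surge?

Tracing upstream from the zooplankton population surge: the zooplankton population surge ← the planktonic dragonfly bloom ← the benthic mayfly die-off ← the planktonic mayfly population surge ← the riparian bass collapse ← the frog bloom.
A separate upstream branch: the zooplankton population surge ← the planktonic dragonfly bloom ← the mayfly range expansion ← the carp population surge.
A separate upstream branch: the zooplankton population surge ← the planktonic dragonfly bloom ← the benthic mayfly die-off ← the planktonic mayfly population surge ← the riparian bass collapse ← the seasonal heron population decline.
Each of those chain origins has no stated cause.

the carp population surge, the frog bloom, the seasonal heron population decline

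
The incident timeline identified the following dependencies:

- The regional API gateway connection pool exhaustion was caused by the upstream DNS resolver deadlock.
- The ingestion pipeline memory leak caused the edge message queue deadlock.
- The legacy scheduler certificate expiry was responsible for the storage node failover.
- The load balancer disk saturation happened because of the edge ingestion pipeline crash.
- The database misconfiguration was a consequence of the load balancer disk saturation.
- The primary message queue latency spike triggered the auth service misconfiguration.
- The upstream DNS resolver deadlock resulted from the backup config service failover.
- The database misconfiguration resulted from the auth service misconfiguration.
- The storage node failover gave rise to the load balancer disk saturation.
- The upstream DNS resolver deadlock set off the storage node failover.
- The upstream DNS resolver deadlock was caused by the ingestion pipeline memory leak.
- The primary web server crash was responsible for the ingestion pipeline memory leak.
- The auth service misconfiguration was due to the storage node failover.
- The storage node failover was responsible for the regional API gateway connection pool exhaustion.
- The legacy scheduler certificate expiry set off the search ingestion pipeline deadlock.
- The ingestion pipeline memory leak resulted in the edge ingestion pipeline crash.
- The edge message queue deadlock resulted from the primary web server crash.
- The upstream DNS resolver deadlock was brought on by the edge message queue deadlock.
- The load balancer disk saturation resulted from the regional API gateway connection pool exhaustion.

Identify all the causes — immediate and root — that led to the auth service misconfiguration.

Immediate causes of the auth service misconfiguration: the primary message queue latency spike, the storage node failover.
Further upstream: the primary web server crash, the ingestion pipeline memory leak, the legacy scheduler certificate expiry, the edge message queue deadlock, the backup config service failover, the upstream DNS resolver deadlock.

the backup config service failover, the edge message queue deadlock, the ingestion pipeline memory leak, the legacy scheduler certificate expiry, the primary message queue latency spike, the primary web server crash, the storage node failover, the upstream DNS resolver deadlock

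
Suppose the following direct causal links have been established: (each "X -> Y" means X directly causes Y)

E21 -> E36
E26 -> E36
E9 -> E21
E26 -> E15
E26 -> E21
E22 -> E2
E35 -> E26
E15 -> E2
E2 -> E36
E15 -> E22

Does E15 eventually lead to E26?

E15 leads to E22, E2, E36; E26 is not among them.

No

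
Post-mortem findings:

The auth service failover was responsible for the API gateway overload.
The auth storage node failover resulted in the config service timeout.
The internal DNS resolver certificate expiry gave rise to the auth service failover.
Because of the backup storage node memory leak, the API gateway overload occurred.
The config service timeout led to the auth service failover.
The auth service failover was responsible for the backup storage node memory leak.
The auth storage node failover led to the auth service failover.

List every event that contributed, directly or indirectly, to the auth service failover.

Immediate causes of the auth service failover: the auth storage node failover, the config service timeout, the internal DNS resolver certificate expiry.

the auth storage node failover, the config service timeout, the internal DNS resolver certificate expiry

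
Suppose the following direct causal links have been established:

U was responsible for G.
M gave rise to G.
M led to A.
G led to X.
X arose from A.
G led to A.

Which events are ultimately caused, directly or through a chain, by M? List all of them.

Direct effects: G, A.
2 steps out: X.
Not reachable from it: U.

A, G, X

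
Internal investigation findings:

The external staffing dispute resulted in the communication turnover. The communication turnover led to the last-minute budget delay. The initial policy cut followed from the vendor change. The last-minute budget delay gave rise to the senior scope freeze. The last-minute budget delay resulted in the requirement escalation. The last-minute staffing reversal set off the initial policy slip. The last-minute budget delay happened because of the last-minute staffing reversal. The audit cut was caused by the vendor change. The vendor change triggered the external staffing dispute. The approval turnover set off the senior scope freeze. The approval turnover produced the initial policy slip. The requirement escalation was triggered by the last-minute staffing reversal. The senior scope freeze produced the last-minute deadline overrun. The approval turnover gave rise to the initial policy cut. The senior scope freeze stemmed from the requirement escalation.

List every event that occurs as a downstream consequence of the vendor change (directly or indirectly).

the audit cut, the communication turnover, the external staffing dispute, the initial policy cut, the last-minute budget delay, the last-minute deadline overrun, the requirement escalation, the senior scope freeze

Direct effects: the audit cut, the external staffing dispute, the initial policy cut.
2 steps out: the communication turnover.
3 steps out: the last-minute budget delay.
4 steps out: the requirement escalation, the senior scope freeze.
5 steps out: the last-minute deadline overrun.
Not reachable from it: the approval turnover, the last-minute staffing reversal, the initial policy slip.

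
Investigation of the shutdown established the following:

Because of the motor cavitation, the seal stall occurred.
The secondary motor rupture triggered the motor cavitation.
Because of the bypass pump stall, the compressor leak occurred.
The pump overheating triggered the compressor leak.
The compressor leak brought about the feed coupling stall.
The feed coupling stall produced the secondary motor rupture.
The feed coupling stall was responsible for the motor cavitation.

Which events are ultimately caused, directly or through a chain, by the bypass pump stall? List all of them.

the compressor leak, the feed coupling stall, the motor cavitation, the seal stall, the secondary motor rupture

Direct effects: the compressor leak.
2 steps out: the feed coupling stall.
3 steps out: the secondary motor rupture, the motor cavitation.
4 steps out: the seal stall.
Not reachable from it: the pump overheating.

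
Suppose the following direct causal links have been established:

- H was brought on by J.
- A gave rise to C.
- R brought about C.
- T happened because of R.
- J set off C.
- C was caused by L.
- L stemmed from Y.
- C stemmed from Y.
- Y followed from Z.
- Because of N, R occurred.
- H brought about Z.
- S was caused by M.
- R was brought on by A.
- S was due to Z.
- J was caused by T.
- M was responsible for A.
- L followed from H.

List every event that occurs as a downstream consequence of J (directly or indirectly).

Direct effects: H, C.
2 steps out: Z, L.
3 steps out: S, Y.
Not reachable from it: M, A, R, T, N.

C, H, L, S, Y, Z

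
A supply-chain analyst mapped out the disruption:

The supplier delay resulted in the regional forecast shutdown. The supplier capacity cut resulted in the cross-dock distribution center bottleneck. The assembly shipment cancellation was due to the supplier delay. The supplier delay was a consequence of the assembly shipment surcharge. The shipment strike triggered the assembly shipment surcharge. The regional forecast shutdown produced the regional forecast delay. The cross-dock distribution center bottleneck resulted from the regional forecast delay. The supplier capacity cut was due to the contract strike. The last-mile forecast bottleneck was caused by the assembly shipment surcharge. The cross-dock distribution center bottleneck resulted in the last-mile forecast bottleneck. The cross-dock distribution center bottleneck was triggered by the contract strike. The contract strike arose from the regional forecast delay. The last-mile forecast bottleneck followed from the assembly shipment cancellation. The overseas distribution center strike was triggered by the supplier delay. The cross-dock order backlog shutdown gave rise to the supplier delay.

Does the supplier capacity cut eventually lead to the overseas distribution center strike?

No

The supplier capacity cut leads to the cross-dock distribution center bottleneck, the last-mile forecast bottleneck; the overseas distribution center strike is not among them.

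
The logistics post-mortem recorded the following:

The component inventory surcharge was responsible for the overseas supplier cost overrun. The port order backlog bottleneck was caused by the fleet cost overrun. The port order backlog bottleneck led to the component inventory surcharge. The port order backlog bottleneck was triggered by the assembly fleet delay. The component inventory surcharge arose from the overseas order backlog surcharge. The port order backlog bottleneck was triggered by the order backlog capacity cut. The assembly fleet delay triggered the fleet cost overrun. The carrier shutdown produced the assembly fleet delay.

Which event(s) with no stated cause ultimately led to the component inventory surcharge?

Tracing upstream from the component inventory surcharge: the component inventory surcharge ← the port order backlog bottleneck ← the order backlog capacity cut.
A separate upstream branch: the component inventory surcharge ← the port order backlog bottleneck ← the assembly fleet delay ← the carrier shutdown.
A separate upstream branch: the component inventory surcharge ← the overseas order backlog surcharge.
Each of those chain origins has no stated cause.

the carrier shutdown, the order backlog capacity cut, the overseas order backlog surcharge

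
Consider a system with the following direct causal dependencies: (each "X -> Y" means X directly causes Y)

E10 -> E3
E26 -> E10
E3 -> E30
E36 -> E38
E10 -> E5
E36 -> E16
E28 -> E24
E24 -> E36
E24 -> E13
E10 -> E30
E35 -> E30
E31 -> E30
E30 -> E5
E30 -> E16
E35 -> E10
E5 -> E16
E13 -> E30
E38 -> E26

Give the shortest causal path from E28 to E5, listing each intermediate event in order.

E28 → E24 → E13 → E30 → E5

E28 → E24
E24 → E13
E13 → E30
E30 → E5
Length: 4 steps.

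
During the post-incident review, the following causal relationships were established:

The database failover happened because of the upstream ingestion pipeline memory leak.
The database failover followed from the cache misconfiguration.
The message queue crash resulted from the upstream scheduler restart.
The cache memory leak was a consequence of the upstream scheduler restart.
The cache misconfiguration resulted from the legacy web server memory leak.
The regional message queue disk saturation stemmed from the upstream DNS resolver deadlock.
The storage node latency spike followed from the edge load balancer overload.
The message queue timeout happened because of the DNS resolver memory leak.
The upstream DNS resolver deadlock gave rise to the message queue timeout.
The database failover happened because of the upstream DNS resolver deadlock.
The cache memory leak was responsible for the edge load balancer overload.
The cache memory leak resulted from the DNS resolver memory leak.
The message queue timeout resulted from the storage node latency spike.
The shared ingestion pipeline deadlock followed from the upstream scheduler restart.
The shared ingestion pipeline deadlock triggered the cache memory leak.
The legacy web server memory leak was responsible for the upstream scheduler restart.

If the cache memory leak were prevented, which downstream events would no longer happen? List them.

the edge load balancer overload, the storage node latency spike

Downstream of the cache memory leak: the edge load balancer overload, the storage node latency spike, the message queue timeout.
Of those, still caused via another path: the message queue timeout.
The remainder have no surviving cause.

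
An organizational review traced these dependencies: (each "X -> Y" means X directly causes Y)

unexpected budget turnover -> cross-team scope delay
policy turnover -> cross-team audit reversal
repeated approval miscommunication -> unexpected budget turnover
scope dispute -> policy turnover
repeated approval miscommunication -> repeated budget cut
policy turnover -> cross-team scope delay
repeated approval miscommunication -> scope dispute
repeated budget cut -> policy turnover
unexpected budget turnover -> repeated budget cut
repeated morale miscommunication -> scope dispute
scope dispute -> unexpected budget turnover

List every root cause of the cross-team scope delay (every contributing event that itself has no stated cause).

Tracing upstream from the cross-team scope delay: the cross-team scope delay ← the unexpected budget turnover ← the repeated approval miscommunication.
A separate upstream branch: the cross-team scope delay ← the unexpected budget turnover ← the scope dispute ← the repeated morale miscommunication.
Each of those chain origins has no stated cause.

the repeated approval miscommunication, the repeated morale miscommunication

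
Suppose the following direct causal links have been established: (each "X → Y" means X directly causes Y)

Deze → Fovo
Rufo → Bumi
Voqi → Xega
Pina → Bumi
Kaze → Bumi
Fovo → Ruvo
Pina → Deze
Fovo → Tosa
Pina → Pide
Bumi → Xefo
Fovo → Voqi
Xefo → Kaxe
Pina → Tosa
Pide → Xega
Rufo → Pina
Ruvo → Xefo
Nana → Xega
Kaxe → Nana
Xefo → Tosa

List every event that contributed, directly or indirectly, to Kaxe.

Immediate cause of Kaxe: Xefo.
Further upstream: Kaze, Rufo, Pina, Bumi, Deze, Fovo, Ruvo.

Bumi, Deze, Fovo, Kaze, Pina, Rufo, Ruvo, Xefo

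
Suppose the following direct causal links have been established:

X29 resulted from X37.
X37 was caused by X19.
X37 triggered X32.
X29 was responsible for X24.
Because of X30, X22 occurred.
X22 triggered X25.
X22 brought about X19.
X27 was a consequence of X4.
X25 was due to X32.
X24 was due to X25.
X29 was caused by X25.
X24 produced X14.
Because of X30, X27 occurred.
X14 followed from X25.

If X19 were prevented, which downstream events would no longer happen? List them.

Downstream of X19: X37, X32, X25, X29, X24, X14.
Of those, still caused via another path: X25, X29, X24, X14.
The remainder have no surviving cause.

X32, X37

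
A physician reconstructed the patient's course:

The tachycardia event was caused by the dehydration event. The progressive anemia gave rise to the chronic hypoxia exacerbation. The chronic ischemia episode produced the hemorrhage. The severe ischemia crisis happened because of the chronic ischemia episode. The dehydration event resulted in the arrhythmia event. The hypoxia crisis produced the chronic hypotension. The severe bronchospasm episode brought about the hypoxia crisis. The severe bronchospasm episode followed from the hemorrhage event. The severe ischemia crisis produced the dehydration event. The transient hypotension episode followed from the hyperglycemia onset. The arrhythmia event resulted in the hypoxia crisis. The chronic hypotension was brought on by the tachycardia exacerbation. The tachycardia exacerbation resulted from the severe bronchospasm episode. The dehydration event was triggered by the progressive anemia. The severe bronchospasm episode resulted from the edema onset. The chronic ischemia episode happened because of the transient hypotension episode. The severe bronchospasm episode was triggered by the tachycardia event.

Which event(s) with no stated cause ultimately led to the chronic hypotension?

Tracing upstream from the chronic hypotension: the chronic hypotension ← the tachycardia exacerbation ← the severe bronchospasm episode ← the edema onset.
A separate upstream branch: the chronic hypotension ← the hypoxia crisis ← the arrhythmia event ← the dehydration event ← the progressive anemia.
A separate upstream branch: the chronic hypotension ← the hypoxia crisis ← the arrhythmia event ← the dehydration event ← the severe ischemia crisis ← the chronic ischemia episode ← the transient hypotension episode ← the hyperglycemia onset.
A separate upstream branch: the chronic hypotension ← the tachycardia exacerbation ← the severe bronchospasm episode ← the hemorrhage event.
Each of those chain origins has no stated cause.

the edema onset, the hemorrhage event, the hyperglycemia onset, the progressive anemia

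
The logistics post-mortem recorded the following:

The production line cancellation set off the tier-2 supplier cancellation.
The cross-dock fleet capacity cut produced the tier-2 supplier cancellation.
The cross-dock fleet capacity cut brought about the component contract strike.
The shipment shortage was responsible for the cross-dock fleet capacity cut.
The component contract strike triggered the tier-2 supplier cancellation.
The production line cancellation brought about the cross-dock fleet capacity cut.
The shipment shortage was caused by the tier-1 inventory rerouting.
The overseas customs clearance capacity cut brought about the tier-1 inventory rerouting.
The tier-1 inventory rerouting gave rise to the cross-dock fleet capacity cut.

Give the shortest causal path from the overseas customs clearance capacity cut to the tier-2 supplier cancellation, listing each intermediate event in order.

the overseas customs clearance capacity cut → the tier-1 inventory rerouting
the tier-1 inventory rerouting → the cross-dock fleet capacity cut
the cross-dock fleet capacity cut → the tier-2 supplier cancellation
Length: 3 steps.

the overseas customs clearance capacity cut → the tier-1 inventory rerouting → the cross-dock fleet capacity cut → the tier-2 supplier cancellation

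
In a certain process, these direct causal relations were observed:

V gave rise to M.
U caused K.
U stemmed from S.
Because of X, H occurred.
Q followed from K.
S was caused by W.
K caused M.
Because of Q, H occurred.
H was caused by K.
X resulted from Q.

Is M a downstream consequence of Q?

No

Q leads to X, H; M is not among them.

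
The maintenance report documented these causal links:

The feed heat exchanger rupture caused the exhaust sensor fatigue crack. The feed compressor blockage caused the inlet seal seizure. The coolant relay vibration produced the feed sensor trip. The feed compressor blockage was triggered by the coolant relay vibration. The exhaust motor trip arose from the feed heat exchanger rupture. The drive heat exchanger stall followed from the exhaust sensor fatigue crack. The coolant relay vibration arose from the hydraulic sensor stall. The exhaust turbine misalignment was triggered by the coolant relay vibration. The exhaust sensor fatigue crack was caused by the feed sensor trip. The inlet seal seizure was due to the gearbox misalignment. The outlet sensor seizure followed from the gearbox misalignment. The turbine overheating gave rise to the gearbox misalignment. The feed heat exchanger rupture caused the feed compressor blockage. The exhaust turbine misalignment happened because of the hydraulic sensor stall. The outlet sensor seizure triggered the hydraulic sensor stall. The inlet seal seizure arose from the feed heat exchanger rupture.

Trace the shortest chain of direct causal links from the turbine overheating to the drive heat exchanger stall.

the turbine overheating → the gearbox misalignment
the gearbox misalignment → the outlet sensor seizure
the outlet sensor seizure → the hydraulic sensor stall
the hydraulic sensor stall → the coolant relay vibration
the coolant relay vibration → the feed sensor trip
the feed sensor trip → the exhaust sensor fatigue crack
the exhaust sensor fatigue crack → the drive heat exchanger stall
Length: 7 steps.

the turbine overheating → the gearbox misalignment → the outlet sensor seizure → the hydraulic sensor stall → the coolant relay vibration → the feed sensor trip → the exhaust sensor fatigue crack → the drive heat exchanger stall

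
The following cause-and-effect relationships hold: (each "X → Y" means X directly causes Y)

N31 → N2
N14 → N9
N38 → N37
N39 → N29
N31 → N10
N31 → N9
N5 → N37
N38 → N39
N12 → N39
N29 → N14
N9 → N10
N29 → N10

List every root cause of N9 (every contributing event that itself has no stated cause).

Tracing upstream from N9: N9 ← N14 ← N29 ← N39 ← N38.
A separate upstream branch: N9 ← N31.
A separate upstream branch: N9 ← N14 ← N29 ← N39 ← N12.
Each of those chain origins has no stated cause.

N12, N31, N38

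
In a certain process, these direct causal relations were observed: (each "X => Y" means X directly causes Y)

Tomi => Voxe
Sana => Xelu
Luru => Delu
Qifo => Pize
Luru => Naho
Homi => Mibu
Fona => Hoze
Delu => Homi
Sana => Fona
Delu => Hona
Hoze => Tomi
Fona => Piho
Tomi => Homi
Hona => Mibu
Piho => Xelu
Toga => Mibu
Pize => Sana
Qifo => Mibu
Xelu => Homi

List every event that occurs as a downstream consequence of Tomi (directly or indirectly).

Homi, Mibu, Voxe

Direct effects: Voxe, Homi.
2 steps out: Mibu.
Not reachable from it: Qifo, Pize, Toga, Sana, Fona, Hoze, Luru, Naho, Piho, Delu, Xelu, Hona.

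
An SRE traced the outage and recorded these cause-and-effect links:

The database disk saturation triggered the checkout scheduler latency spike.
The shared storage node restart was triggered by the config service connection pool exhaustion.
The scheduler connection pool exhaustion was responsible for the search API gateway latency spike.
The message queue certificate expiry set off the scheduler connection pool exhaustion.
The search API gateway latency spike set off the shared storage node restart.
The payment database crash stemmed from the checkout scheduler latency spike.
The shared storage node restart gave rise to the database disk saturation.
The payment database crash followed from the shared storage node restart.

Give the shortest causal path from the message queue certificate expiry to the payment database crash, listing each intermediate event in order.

the message queue certificate expiry → the scheduler connection pool exhaustion
the scheduler connection pool exhaustion → the search API gateway latency spike
the search API gateway latency spike → the shared storage node restart
the shared storage node restart → the payment database crash
Length: 4 steps.

the message queue certificate expiry → the scheduler connection pool exhaustion → the search API gateway latency spike → the shared storage node restart → the payment database crash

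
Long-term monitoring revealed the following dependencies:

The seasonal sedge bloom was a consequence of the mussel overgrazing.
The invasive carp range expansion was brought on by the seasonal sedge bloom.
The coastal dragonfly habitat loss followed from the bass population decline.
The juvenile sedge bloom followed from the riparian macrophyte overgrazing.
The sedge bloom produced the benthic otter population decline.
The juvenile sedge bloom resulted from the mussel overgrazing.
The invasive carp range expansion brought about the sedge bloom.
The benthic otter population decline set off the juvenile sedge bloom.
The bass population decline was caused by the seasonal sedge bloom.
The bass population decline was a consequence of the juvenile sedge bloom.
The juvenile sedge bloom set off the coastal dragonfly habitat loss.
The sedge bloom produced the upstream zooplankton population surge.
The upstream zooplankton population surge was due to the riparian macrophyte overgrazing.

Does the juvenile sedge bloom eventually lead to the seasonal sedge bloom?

No

The juvenile sedge bloom leads to the bass population decline, the coastal dragonfly habitat loss; the seasonal sedge bloom is not among them.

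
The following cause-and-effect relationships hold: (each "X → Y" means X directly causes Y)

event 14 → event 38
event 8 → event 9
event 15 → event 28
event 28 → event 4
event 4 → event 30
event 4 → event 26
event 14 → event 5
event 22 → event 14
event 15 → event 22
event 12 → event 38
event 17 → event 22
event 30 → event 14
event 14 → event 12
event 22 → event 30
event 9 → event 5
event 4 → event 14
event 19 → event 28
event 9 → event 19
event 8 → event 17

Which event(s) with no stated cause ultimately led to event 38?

event 15, event 8

Tracing upstream from event 38: event 38 ← event 14 ← event 22 ← event 15.
A separate upstream branch: event 38 ← event 14 ← event 22 ← event 17 ← event 8.
Each of those chain origins has no stated cause.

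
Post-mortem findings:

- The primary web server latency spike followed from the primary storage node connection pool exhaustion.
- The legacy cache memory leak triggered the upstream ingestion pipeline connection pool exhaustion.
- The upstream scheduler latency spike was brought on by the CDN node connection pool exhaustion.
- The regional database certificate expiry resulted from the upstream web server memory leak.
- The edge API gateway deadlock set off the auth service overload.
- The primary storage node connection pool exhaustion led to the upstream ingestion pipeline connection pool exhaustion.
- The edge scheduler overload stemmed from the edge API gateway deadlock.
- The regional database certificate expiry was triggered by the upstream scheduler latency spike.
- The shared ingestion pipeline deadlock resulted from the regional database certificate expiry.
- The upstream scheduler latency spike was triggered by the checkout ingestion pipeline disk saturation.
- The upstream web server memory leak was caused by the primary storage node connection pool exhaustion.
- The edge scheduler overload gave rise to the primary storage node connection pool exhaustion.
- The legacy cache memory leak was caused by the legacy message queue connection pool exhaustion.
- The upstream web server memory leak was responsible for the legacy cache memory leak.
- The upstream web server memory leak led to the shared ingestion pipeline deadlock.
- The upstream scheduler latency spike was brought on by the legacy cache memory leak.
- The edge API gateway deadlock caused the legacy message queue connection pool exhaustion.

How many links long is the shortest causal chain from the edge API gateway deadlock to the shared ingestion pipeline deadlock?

4

Shortest chain: the edge API gateway deadlock → the edge scheduler overload → the primary storage node connection pool exhaustion → the upstream web server memory leak → the shared ingestion pipeline deadlock.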